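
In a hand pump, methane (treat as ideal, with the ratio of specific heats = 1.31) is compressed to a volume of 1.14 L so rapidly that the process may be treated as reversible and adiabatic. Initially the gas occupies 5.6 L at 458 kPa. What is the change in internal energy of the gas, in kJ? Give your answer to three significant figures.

ΔU ≈ 5.28 kJ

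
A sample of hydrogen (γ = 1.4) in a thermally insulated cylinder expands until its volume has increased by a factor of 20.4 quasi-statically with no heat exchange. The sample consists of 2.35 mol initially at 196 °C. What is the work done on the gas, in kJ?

W ≈ -16.1 kJ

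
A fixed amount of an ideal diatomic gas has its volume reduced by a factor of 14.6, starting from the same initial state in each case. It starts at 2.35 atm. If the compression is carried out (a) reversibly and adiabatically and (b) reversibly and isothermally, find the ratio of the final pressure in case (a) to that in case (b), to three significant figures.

For a diatomic ideal gas γ = 7/5.
Isothermal: P_b = P₁(V₁/V₂) = 2.35×14.6.
Adiabatic: P_a = P₁(V₁/V₂)^γ = 2.35×14.6^(7/5).
P_a/P_b = (V₁/V₂)^(γ−1) = 14.6^(2/5) = 2.922.

P_adiabatic / P_isothermal ≈ 2.92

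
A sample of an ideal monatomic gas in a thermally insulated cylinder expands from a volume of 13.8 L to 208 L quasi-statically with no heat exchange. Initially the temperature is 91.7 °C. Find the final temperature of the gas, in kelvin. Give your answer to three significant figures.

T₂ ≈ 59.8 K

Adiabatic: T₁V₁^(γ−1) = T₂V₂^(γ−1) ⇒ T₂ = T₁ (V₁/V₂)^(γ−1).
For a monatomic ideal gas γ = 5/3, so γ−1 = 2/3.
T₁ = 91.7 °C = 364.8 K.
T₂ = 364.8 × (13.8/208)^(2/3) = 59.79 K.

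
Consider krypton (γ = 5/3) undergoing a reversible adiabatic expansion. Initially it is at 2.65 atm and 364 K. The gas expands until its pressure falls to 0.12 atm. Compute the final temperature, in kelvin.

Adiabatic: T₂/T₁ = (P₂/P₁)^((γ−1)/γ).
T₂ = 364 × (0.12/2.65)^(2/5) = 105.6 K.

T₂ ≈ 106 K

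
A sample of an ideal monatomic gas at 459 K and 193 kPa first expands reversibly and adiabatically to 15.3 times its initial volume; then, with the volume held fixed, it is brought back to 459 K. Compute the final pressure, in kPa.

For a monatomic ideal gas γ = 5/3.
Adiabatic step (PV^γ = const): P₂ = 193×(1/15.3)^(5/3) = 2.047 kPa; T₂ = 459×(1/15.3)^(2/3) = 74.48 K.
Isochoric: P₃ = P₂(T₃/T₂) = 2.047 × (459/74.48) = 12.61 kPa.

P₃ ≈ 12.6 kPa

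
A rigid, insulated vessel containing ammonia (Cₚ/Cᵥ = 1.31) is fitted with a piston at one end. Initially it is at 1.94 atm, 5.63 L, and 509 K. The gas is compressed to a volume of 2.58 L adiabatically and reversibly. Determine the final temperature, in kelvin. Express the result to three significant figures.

T₂ ≈ 648 K

Adiabatic: T₁V₁^(γ−1) = T₂V₂^(γ−1) ⇒ T₂ = T₁ (V₁/V₂)^(γ−1).
T₂ = 509 × (5.63/2.58)^(0.31) = 648.3 K.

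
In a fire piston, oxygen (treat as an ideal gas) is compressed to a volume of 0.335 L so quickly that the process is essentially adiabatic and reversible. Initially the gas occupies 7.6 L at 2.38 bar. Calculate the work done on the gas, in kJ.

W ≈ 11.2 kJ

γ = 7/5 for a diatomic ideal gas.
P₂ = P₁(V₁/V₂)^γ = 2.38×(7.6/0.335)^(7/5) = 188.2 bar.
For a reversible adiabat, W_by_gas = (P₁V₁ − P₂V₂)/(γ−1).
W_by = (238000×0.0076 − 1.882×10^7×0.000335) / (2/5) = -11240 J.
W_on_gas = −W_by = 11240 J.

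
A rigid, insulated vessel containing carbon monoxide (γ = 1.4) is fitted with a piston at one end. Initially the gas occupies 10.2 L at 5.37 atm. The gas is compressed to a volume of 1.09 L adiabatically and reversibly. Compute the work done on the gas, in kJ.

W ≈ 20.1 kJ

P₂ = P₁(V₁/V₂)^γ = 5.37×(10.2/1.09)^(1.4) = 122.9 atm.
For a reversible adiabat, W_by_gas = (P₁V₁ − P₂V₂)/(γ−1).
W_by = (544100×0.0102 − 1.245×10^7×0.00109) / (0.4) = -20060 J.
W_on_gas = −W_by = 20060 J.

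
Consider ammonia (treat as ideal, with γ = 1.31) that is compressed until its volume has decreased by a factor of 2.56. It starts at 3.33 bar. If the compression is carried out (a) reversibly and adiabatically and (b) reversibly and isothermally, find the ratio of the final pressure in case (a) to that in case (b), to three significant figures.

P_adiabatic / P_isothermal ≈ 1.34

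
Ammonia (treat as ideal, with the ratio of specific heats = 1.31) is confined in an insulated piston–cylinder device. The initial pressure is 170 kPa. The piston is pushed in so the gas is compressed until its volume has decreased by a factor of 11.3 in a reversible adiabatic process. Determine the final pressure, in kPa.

Adiabatic: P₁V₁^γ = P₂V₂^γ ⇒ P₂ = P₁ (V₁/V₂)^γ.
P₂ = 170 × 11.3^(1.31) = 4074 kPa.

P₂ ≈ 4070 kPa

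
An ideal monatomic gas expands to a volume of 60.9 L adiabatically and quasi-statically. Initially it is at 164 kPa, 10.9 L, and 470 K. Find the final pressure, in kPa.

P₂ ≈ 9.32 kPa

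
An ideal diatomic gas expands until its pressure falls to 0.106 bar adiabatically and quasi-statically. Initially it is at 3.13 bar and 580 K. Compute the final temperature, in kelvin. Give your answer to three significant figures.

T₂ ≈ 220 K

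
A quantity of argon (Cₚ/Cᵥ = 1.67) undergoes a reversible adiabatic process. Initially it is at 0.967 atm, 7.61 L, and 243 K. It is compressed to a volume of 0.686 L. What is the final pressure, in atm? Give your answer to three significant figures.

Adiabatic: P₁V₁^γ = P₂V₂^γ ⇒ P₂ = P₁ (V₁/V₂)^γ.
P₂ = 0.967 × (7.61/0.686)^(1.67) = 53.79 atm.

P₂ ≈ 53.8 atm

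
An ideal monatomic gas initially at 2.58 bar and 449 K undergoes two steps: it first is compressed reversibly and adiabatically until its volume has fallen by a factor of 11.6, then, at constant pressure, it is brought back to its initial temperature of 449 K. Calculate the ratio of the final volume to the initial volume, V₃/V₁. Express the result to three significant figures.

For a monatomic ideal gas γ = 5/3.
Adiabatic step: V₂/V₁ = 0.08621; T₂ = T₁·11.6^(2/3) = 2301 K.
Isobaric step: V₃/V₂ = T₃/T₂ = 449/2301.
V₃/V₁ = (V₂/V₁)(V₃/V₂) = 0.08621 × (449/2301) = 0.01682.

V₃/V₁ ≈ 0.0168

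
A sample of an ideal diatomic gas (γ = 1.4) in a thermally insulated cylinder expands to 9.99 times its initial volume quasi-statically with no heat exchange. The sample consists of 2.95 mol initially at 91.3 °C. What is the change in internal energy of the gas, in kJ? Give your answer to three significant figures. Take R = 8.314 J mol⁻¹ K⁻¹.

ΔU ≈ -13.4 kJ

Adiabatic: T₁V₁^(γ−1) = T₂V₂^(γ−1) ⇒ T₂ = T₁ (V₁/V₂)^(γ−1).
T₁ = 91.3 °C = 364.4 K.
T₂ = 364.4 × (1/9.99)^(0.4) = 145.1 K.
Q = 0, so ΔU = W_on_gas = nCᵥΔT with Cᵥ = R/(γ−1) = 20.79 J/(mol·K).
ΔU = 2.95 × 20.79 × (145.1 − 364.4) = -13450 J.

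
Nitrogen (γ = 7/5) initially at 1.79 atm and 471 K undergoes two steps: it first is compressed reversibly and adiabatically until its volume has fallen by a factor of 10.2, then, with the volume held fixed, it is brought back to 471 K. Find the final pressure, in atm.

P₃ ≈ 18.3 atm

Adiabatic step (PV^γ = const): P₂ = 1.79×10.2^(7/5) = 46.23 atm; T₂ = 471×10.2^(2/5) = 1193 K.
Isochoric: P₃ = P₂(T₃/T₂) = 46.23 × (471/1193) = 18.26 atm.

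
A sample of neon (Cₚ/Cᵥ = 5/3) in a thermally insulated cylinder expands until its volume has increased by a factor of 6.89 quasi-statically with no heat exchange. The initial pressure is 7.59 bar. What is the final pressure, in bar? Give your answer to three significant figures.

P₂ ≈ 0.304 bar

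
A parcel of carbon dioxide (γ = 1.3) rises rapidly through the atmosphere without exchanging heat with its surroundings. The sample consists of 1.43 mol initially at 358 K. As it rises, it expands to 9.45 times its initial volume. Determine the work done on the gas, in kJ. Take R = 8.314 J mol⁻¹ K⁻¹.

W ≈ -6.96 kJ

For a reversible adiabat TV^(γ−1) is constant, so T₂ = T₁ (V₁/V₂)^(γ−1).
T₂ = 358 × (1/9.45)^(0.3) = 182.5 K.
Q = 0, so ΔU = W_on_gas = nCᵥΔT with Cᵥ = R/(γ−1) = 27.71 J/(mol·K).
ΔU = 1.43 × 27.71 × (182.5 − 358) = -6955 J.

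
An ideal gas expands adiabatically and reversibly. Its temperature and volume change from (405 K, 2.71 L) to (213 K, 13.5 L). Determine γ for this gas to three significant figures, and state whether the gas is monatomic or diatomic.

TV^(γ−1) = const ⇒ γ − 1 = ln(T₂/T₁) / ln(V₁/V₂).
γ = 1 + ln(213/405) / ln(2.71/13.5) = 1.4.
γ ≈ 1.40 is close to 7/5, so the gas is diatomic.

γ ≈ 1.40; diatomic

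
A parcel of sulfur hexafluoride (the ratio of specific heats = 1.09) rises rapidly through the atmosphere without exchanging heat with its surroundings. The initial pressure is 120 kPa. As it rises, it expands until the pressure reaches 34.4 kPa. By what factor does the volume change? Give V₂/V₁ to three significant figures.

From PV^γ = const, V₂/V₁ = (P₁/P₂)^(1/γ).
V₂/V₁ = (120/34.4)^(0.917) = 3.146.

V₂/V₁ ≈ 3.15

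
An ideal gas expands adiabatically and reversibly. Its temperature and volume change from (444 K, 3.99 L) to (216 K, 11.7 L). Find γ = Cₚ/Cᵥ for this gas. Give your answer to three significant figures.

γ ≈ 1.67

TV^(γ−1) = const ⇒ γ − 1 = ln(T₂/T₁) / ln(V₁/V₂).
γ = 1 + ln(216/444) / ln(3.99/11.7) = 1.67.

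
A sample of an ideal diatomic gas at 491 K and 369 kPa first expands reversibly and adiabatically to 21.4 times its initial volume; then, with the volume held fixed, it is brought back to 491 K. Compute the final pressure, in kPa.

For a diatomic ideal gas γ = 7/5.
Adiabatic step (PV^γ = const): P₂ = 369×(1/21.4)^(7/5) = 5.063 kPa; T₂ = 491×(1/21.4)^(2/5) = 144.2 K.
Isochoric: P₃ = P₂(T₃/T₂) = 5.063 × (491/144.2) = 17.24 kPa.

P₃ ≈ 17.2 kPa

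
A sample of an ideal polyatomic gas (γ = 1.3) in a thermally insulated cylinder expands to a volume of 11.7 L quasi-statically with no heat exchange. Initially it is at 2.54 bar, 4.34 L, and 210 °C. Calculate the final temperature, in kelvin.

T₂ ≈ 359 K

For a reversible adiabat TV^(γ−1) is constant, so T₂ = T₁ (V₁/V₂)^(γ−1).
T₁ = 210 °C = 483.1 K.
T₂ = 483.1 × (4.34/11.7)^(0.3) = 358.8 K.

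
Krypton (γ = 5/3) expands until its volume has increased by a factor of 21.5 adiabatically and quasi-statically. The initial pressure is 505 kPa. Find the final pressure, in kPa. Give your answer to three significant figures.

Adiabatic: P₁V₁^γ = P₂V₂^γ ⇒ P₂ = P₁ (V₁/V₂)^γ.
P₂ = 505 × (1/21.5)^(5/3) = 3.038 kPa.

P₂ ≈ 3.04 kPa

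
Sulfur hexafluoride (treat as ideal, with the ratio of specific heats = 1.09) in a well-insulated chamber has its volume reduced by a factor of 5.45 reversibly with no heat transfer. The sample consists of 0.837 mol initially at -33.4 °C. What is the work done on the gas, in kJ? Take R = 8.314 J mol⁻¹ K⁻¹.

For a reversible adiabat TV^(γ−1) is constant, so T₂ = T₁ (V₁/V₂)^(γ−1).
T₁ = -33.4 °C = 239.7 K.
T₂ = 239.7 × 5.45^(0.09) = 279.3 K.
Q = 0, so ΔU = W_on_gas = nCᵥΔT with Cᵥ = R/(γ−1) = 92.38 J/(mol·K).
ΔU = 0.837 × 92.38 × (279.3 − 239.7) = 3056 J.

W ≈ 3.06 kJ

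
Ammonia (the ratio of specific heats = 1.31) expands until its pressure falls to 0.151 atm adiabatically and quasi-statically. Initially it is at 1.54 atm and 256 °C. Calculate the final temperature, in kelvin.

Adiabatic: T₂/T₁ = (P₂/P₁)^((γ−1)/γ).
T₁ = 256 °C = 529.1 K.
T₂ = 529.1 × (0.151/1.54)^(0.237) = 305.4 K.

T₂ ≈ 305 K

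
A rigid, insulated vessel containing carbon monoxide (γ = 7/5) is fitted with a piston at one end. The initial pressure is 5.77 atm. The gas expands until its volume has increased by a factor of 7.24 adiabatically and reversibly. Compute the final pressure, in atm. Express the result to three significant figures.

Since PV^γ is constant along a reversible adiabat, P₂ = P₁ (V₁/V₂)^γ.
P₂ = 5.77 × (1/7.24)^(7/5) = 0.361 atm.

P₂ ≈ 0.361 atm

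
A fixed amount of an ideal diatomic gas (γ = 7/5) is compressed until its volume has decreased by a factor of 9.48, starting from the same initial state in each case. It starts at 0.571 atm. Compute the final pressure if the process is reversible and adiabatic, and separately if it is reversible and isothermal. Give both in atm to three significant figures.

Isothermal: P₂ = P₁(V₁/V₂) = 0.571×9.48 = 5.413 atm.
Adiabatic: P₂ = P₁(V₁/V₂)^γ = 0.571×9.48^(7/5) = 13.31 atm.

adiabatic: 13.3 atm; isothermal: 5.41 atm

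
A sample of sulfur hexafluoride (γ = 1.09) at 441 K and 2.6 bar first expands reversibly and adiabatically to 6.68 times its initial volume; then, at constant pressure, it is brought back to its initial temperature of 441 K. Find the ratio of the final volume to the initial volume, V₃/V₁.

Adiabatic step: V₂/V₁ = 6.68; T₂ = T₁·(1/6.68)^(0.09) = 371.7 K.
Isobaric step: V₃/V₂ = T₃/T₂ = 441/371.7.
V₃/V₁ = (V₂/V₁)(V₃/V₂) = 6.68 × (441/371.7) = 7.925.

V₃/V₁ ≈ 7.93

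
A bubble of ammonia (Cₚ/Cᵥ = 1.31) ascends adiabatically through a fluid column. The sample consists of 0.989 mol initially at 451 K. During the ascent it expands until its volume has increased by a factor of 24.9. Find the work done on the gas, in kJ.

W ≈ -7.55 kJ

For a reversible adiabat TV^(γ−1) is constant, so T₂ = T₁ (V₁/V₂)^(γ−1).
T₂ = 451 × (1/24.9)^(0.31) = 166.5 K.
Q = 0, so ΔU = W_on_gas = nCᵥΔT with Cᵥ = R/(γ−1) = 26.82 J/(mol·K).
ΔU = 0.989 × 26.82 × (166.5 − 451) = -7547 J.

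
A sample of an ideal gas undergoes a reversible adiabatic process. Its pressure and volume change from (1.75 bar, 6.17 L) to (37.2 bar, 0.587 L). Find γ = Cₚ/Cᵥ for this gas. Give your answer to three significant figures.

γ ≈ 1.30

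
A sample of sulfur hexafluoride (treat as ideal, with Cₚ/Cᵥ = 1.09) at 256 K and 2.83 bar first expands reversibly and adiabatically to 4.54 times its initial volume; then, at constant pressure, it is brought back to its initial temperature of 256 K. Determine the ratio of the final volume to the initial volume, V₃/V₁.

Adiabatic step: V₂/V₁ = 4.54; T₂ = T₁·(1/4.54)^(0.09) = 223.4 K.
Isobaric step: V₃/V₂ = T₃/T₂ = 256/223.4.
V₃/V₁ = (V₂/V₁)(V₃/V₂) = 4.54 × (256/223.4) = 5.202.

V₃/V₁ ≈ 5.20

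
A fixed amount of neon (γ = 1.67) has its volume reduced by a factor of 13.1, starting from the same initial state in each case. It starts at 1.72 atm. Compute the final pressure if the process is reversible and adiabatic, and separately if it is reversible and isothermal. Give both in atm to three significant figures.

adiabatic: 126 atm; isothermal: 22.5 atm

Isothermal: P₂ = P₁(V₁/V₂) = 1.72×13.1 = 22.53 atm.
Adiabatic: P₂ = P₁(V₁/V₂)^γ = 1.72×13.1^(1.67) = 126.3 atm.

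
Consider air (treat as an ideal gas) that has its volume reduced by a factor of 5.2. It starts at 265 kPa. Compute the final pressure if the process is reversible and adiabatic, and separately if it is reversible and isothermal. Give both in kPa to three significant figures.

adiabatic: 2660 kPa; isothermal: 1380 kPa

For a diatomic ideal gas γ = 7/5.
Isothermal: P₂ = P₁(V₁/V₂) = 265×5.2 = 1378 kPa.
Adiabatic: P₂ = P₁(V₁/V₂)^γ = 265×5.2^(7/5) = 2665 kPa.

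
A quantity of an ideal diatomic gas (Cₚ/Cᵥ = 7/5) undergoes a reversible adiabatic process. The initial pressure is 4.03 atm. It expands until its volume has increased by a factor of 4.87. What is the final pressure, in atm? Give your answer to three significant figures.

P₂ ≈ 0.439 atm

Since PV^γ is constant along a reversible adiabat, P₂ = P₁ (V₁/V₂)^γ.
P₂ = 4.03 × (1/4.87)^(7/5) = 0.4393 atm.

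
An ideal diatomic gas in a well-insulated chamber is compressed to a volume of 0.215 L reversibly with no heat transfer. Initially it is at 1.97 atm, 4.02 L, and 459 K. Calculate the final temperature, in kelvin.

For a reversible adiabat TV^(γ−1) is constant, so T₂ = T₁ (V₁/V₂)^(γ−1).
γ = 7/5 for a diatomic ideal gas.
T₂ = 459 × (4.02/0.215)^(2/5) = 1481 K.

T₂ ≈ 1480 K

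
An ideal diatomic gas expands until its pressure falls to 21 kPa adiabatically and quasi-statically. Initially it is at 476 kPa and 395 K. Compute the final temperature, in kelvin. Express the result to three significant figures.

Adiabatic: T₂/T₁ = (P₂/P₁)^((γ−1)/γ).
For a diatomic ideal gas γ = 7/5, so (γ−1)/γ = 2/7.
T₂ = 395 × (21/476)^(2/7) = 161.9 K.

T₂ ≈ 162 K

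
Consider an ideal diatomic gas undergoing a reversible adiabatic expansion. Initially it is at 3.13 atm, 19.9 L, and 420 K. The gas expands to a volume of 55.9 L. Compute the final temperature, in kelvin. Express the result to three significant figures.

Adiabatic: T₁V₁^(γ−1) = T₂V₂^(γ−1) ⇒ T₂ = T₁ (V₁/V₂)^(γ−1).
γ = 7/5 for a diatomic ideal gas.
T₂ = 420 × (19.9/55.9)^(2/5) = 277.9 K.

T₂ ≈ 278 K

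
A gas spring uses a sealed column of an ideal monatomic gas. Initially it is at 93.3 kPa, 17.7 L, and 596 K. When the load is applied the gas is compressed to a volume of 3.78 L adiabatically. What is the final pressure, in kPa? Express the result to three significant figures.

P₂ ≈ 1220 kPa

Since PV^γ is constant along a reversible adiabat, P₂ = P₁ (V₁/V₂)^γ.
γ = 5/3 for a monatomic ideal gas.
P₂ = 93.3 × (17.7/3.78)^(5/3) = 1223 kPa.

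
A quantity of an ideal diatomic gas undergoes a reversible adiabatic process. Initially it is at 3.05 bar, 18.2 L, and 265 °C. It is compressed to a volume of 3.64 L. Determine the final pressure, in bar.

P₂ ≈ 29.0 bar

Adiabatic: P₁V₁^γ = P₂V₂^γ ⇒ P₂ = P₁ (V₁/V₂)^γ.
γ = 7/5 for a diatomic ideal gas.
P₂ = 3.05 × (18.2/3.64)^(7/5) = 29.03 bar.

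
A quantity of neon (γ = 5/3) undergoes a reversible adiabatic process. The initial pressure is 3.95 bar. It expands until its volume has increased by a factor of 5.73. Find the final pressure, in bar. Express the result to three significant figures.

P₂ ≈ 0.215 bar

Adiabatic: P₁V₁^γ = P₂V₂^γ ⇒ P₂ = P₁ (V₁/V₂)^γ.
P₂ = 3.95 × (1/5.73)^(5/3) = 0.2153 bar.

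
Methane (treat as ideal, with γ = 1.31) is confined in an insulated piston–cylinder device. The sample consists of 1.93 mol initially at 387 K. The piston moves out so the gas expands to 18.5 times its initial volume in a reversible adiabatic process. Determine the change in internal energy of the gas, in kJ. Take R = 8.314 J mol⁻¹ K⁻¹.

ΔU ≈ -11.9 kJ

For a reversible adiabat TV^(γ−1) is constant, so T₂ = T₁ (V₁/V₂)^(γ−1).
T₂ = 387 × (1/18.5)^(0.31) = 156.6 K.
Q = 0, so ΔU = W_on_gas = nCᵥΔT with Cᵥ = R/(γ−1) = 26.82 J/(mol·K).
ΔU = 1.93 × 26.82 × (156.6 − 387) = -11920 J.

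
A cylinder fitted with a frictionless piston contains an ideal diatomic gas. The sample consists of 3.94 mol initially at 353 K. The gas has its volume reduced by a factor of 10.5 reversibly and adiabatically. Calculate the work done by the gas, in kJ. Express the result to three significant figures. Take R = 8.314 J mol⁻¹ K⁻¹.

W ≈ -45.1 kJ

For a reversible adiabat TV^(γ−1) is constant, so T₂ = T₁ (V₁/V₂)^(γ−1).
γ = 7/5 for a diatomic ideal gas, so γ−1 = 2/5.
T₂ = 353 × 10.5^(2/5) = 904.2 K.
Q = 0, so ΔU = W_on_gas = nCᵥΔT with Cᵥ = R/(γ−1) = 20.79 J/(mol·K).
ΔU = 3.94 × 20.79 × (904.2 − 353) = 45140 J.
Work done by the gas = −ΔU = -45140 J.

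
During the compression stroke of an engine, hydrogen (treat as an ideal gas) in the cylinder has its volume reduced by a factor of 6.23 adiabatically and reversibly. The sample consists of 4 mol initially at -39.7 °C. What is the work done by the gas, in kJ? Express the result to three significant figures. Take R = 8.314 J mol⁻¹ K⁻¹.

Adiabatic: T₁V₁^(γ−1) = T₂V₂^(γ−1) ⇒ T₂ = T₁ (V₁/V₂)^(γ−1).
γ = 7/5 for a diatomic ideal gas, so γ−1 = 2/5.
T₁ = -39.7 °C = 233.4 K.
T₂ = 233.4 × 6.23^(2/5) = 485.3 K.
Q = 0, so ΔU = W_on_gas = nCᵥΔT with Cᵥ = R/(γ−1) = 20.79 J/(mol·K).
ΔU = 4 × 20.79 × (485.3 − 233.4) = 20940 J.
Work done by the gas = −ΔU = -20940 J.

W ≈ -20.9 kJ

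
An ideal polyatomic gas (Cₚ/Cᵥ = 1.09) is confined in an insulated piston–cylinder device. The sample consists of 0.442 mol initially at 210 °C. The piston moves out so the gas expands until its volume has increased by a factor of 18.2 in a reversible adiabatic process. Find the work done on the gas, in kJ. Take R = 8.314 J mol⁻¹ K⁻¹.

Adiabatic: T₁V₁^(γ−1) = T₂V₂^(γ−1) ⇒ T₂ = T₁ (V₁/V₂)^(γ−1).
T₁ = 210 °C = 483.1 K.
T₂ = 483.1 × (1/18.2)^(0.09) = 372.1 K.
Q = 0, so ΔU = W_on_gas = nCᵥΔT with Cᵥ = R/(γ−1) = 92.38 J/(mol·K).
ΔU = 0.442 × 92.38 × (372.1 − 483.1) = -4534 J.

W ≈ -4.53 kJ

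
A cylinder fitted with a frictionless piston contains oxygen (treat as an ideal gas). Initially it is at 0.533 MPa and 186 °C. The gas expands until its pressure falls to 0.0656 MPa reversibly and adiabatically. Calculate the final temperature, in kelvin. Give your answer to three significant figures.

T₂ ≈ 252 K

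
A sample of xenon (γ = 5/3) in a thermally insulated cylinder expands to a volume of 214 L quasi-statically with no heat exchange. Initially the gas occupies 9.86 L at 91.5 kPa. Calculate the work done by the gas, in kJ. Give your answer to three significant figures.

W ≈ 1.18 kJ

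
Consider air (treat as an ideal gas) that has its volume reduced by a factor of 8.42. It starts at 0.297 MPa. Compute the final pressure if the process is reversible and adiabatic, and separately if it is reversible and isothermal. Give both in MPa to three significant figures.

For a diatomic ideal gas γ = 7/5.
Isothermal: P₂ = P₁(V₁/V₂) = 0.297×8.42 = 2.501 MPa.
Adiabatic: P₂ = P₁(V₁/V₂)^γ = 0.297×8.42^(7/5) = 5.864 MPa.

adiabatic: 5.86 MPa; isothermal: 2.50 MPa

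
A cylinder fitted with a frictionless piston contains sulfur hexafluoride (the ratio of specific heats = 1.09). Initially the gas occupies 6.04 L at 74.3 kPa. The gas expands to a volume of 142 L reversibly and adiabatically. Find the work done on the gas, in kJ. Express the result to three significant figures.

W ≈ -1.23 kJ

P₂ = P₁(V₁/V₂)^γ = 74.3×(6.04/142)^(1.09) = 2.379 kPa.
For a reversible adiabat, W_by_gas = (P₁V₁ − P₂V₂)/(γ−1).
W_by = (74300×0.00604 − 2379×0.142) / (0.09) = 1233 J.
W_on_gas = −W_by = -1233 J.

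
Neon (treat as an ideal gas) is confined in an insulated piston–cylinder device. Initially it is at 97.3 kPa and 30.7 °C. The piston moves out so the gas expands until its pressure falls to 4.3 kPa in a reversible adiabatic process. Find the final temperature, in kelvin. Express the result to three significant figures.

T₂ ≈ 87.3 K

Along an adiabat T P^((1−γ)/γ) is constant, so T₂ = T₁ (P₂/P₁)^((γ−1)/γ).
For a monatomic ideal gas γ = 5/3, so (γ−1)/γ = 2/5.
T₁ = 30.7 °C = 303.8 K.
T₂ = 303.8 × (4.3/97.3)^(2/5) = 87.26 K.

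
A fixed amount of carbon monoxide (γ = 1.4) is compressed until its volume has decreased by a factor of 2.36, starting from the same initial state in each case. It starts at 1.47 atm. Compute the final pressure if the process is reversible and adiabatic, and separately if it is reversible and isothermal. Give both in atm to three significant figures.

Isothermal: P₂ = P₁(V₁/V₂) = 1.47×2.36 = 3.469 atm.
Adiabatic: P₂ = P₁(V₁/V₂)^γ = 1.47×2.36^(1.4) = 4.891 atm.

adiabatic: 4.89 atm; isothermal: 3.47 atm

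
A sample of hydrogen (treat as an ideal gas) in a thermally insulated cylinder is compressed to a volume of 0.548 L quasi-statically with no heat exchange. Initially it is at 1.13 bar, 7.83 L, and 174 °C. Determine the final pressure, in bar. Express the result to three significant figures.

Adiabatic: P₁V₁^γ = P₂V₂^γ ⇒ P₂ = P₁ (V₁/V₂)^γ.
γ = 7/5 for a diatomic ideal gas.
P₂ = 1.13 × (7.83/0.548)^(7/5) = 46.78 bar.

P₂ ≈ 46.8 bar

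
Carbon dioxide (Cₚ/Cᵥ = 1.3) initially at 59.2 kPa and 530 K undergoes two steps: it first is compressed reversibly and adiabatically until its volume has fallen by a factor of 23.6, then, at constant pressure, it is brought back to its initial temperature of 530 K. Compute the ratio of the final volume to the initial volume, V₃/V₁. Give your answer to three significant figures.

V₃/V₁ ≈ 0.0164

Adiabatic step: V₂/V₁ = 0.04237; T₂ = T₁·23.6^(0.3) = 1368 K.
Isobaric step: V₃/V₂ = T₃/T₂ = 530/1368.
V₃/V₁ = (V₂/V₁)(V₃/V₂) = 0.04237 × (530/1368) = 0.01641.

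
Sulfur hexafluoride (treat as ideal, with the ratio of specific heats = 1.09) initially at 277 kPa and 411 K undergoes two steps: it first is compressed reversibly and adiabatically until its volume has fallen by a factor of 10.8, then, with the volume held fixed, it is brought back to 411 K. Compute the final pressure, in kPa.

Adiabatic step (PV^γ = const): P₂ = 277×10.8^(1.09) = 3706 kPa; T₂ = 411×10.8^(0.09) = 509.2 K.
Isochoric: P₃ = P₂(T₃/T₂) = 3706 × (411/509.2) = 2992 kPa.

P₃ ≈ 2990 kPa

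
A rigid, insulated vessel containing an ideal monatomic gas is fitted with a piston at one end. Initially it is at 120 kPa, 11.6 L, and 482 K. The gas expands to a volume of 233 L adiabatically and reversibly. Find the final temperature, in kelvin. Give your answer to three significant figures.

T₂ ≈ 65.2 K

Adiabatic: T₁V₁^(γ−1) = T₂V₂^(γ−1) ⇒ T₂ = T₁ (V₁/V₂)^(γ−1).
γ = 5/3 for a monatomic ideal gas.
T₂ = 482 × (11.6/233)^(2/3) = 65.23 K.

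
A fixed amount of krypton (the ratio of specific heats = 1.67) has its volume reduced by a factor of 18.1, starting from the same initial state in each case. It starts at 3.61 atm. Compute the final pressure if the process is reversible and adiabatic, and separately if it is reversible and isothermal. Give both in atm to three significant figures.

adiabatic: 455 atm; isothermal: 65.3 atm

Isothermal: P₂ = P₁(V₁/V₂) = 3.61×18.1 = 65.34 atm.
Adiabatic: P₂ = P₁(V₁/V₂)^γ = 3.61×18.1^(1.67) = 454.8 atm.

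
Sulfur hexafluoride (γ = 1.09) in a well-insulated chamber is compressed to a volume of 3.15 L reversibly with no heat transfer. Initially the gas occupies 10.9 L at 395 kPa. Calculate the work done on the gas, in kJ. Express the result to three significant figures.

P₂ = P₁(V₁/V₂)^γ = 395×(10.9/3.15)^(1.09) = 1528 kPa.
For a reversible adiabat, W_by_gas = (P₁V₁ − P₂V₂)/(γ−1).
W_by = (395000×0.0109 − 1.528×10^6×0.00315) / (0.09) = -5655 J.
W_on_gas = −W_by = 5655 J.

W ≈ 5.65 kJ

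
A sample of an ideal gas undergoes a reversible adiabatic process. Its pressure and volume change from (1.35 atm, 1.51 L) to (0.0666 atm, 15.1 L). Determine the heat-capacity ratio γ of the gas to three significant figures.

PV^γ = const ⇒ γ = ln(P₂/P₁) / ln(V₁/V₂).
γ = ln(0.0666/1.35) / ln(1.51/15.1) = 1.307.

γ ≈ 1.31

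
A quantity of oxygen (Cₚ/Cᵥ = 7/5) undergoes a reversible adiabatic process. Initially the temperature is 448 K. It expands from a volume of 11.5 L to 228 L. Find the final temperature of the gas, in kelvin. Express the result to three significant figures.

T₂ ≈ 136 K

Adiabatic: T₁V₁^(γ−1) = T₂V₂^(γ−1) ⇒ T₂ = T₁ (V₁/V₂)^(γ−1).
T₂ = 448 × (11.5/228)^(2/5) = 135.6 K.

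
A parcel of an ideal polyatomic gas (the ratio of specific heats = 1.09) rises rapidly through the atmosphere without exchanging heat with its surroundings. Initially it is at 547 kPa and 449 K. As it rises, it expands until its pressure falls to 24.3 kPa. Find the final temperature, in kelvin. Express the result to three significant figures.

T₂ ≈ 347 K

Adiabatic: T₂/T₁ = (P₂/P₁)^((γ−1)/γ).
T₂ = 449 × (24.3/547)^(0.0826) = 347.2 K.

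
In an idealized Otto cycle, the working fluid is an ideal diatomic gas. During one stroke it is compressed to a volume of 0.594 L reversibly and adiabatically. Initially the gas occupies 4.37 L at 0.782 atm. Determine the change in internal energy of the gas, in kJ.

γ = 7/5 for a diatomic ideal gas.
P₂ = P₁(V₁/V₂)^γ = 0.782×(4.37/0.594)^(7/5) = 12.78 atm.
For a reversible adiabat, W_by_gas = (P₁V₁ − P₂V₂)/(γ−1).
W_by = (79240×0.00437 − 1.295×10^6×0.000594) / (2/5) = -1058 J.
Q = 0 ⇒ ΔU = −W_by = 1058 J.

ΔU ≈ 1.06 kJ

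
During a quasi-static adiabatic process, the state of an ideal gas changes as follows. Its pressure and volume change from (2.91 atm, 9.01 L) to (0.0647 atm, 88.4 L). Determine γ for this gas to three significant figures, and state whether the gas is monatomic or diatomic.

γ ≈ 1.67; monatomic

PV^γ = const ⇒ γ = ln(P₂/P₁) / ln(V₁/V₂).
γ = ln(0.0647/2.91) / ln(9.01/88.4) = 1.667.
γ ≈ 1.67 is close to 5/3, so the gas is monatomic.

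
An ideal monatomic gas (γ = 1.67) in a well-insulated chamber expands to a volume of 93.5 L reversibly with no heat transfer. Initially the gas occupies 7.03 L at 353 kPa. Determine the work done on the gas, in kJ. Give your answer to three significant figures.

P₂ = P₁(V₁/V₂)^γ = 353×(7.03/93.5)^(1.67) = 4.687 kPa.
For a reversible adiabat, W_by_gas = (P₁V₁ − P₂V₂)/(γ−1).
W_by = (353000×0.00703 − 4687×0.0935) / (0.67) = 3050 J.
W_on_gas = −W_by = -3050 J.

W ≈ -3.05 kJ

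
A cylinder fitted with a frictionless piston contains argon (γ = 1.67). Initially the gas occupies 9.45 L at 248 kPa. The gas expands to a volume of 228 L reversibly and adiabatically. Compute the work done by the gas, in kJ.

P₂ = P₁(V₁/V₂)^γ = 248×(9.45/228)^(1.67) = 1.218 kPa.
For a reversible adiabat, W_by_gas = (P₁V₁ − P₂V₂)/(γ−1).
W_by = (248000×0.00945 − 1218×0.228) / (0.67) = 3083 J.

W ≈ 3.08 kJ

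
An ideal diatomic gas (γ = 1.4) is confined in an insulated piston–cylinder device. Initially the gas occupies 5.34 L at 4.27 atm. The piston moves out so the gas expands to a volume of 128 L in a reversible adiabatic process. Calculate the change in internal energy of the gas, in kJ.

P₂ = P₁(V₁/V₂)^γ = 4.27×(5.34/128)^(1.4) = 0.04999 atm.
For a reversible adiabat, W_by_gas = (P₁V₁ − P₂V₂)/(γ−1).
W_by = (432700×0.00534 − 5065×0.128) / (0.4) = 4155 J.
Q = 0 ⇒ ΔU = −W_by = -4155 J.

ΔU ≈ -4.16 kJ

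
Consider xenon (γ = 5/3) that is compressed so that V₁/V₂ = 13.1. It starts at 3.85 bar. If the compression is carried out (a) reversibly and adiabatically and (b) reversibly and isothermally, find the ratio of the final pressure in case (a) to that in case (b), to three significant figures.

Isothermal: P_b = P₁(V₁/V₂) = 3.85×13.1.
Adiabatic: P_a = P₁(V₁/V₂)^γ = 3.85×13.1^(5/3).
P_a/P_b = (V₁/V₂)^(γ−1) = 13.1^(2/3) = 5.557.

P_adiabatic / P_isothermal ≈ 5.56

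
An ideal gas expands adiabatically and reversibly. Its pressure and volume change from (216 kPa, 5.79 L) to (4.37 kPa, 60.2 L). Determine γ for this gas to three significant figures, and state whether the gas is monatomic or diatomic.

PV^γ = const ⇒ γ = ln(P₂/P₁) / ln(V₁/V₂).
γ = ln(4.37/216) / ln(5.79/60.2) = 1.666.
γ ≈ 1.67 is close to 5/3, so the gas is monatomic.

γ ≈ 1.67; monatomic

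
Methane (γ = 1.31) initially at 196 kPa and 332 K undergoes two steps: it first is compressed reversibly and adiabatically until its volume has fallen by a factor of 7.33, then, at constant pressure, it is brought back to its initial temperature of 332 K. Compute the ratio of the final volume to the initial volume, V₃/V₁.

Adiabatic step: V₂/V₁ = 0.1364; T₂ = T₁·7.33^(0.31) = 615.6 K.
Isobaric step: V₃/V₂ = T₃/T₂ = 332/615.6.
V₃/V₁ = (V₂/V₁)(V₃/V₂) = 0.1364 × (332/615.6) = 0.07357.

V₃/V₁ ≈ 0.0736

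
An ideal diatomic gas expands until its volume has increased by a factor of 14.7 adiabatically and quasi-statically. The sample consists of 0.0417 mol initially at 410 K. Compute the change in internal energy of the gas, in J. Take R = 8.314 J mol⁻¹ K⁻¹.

For a reversible adiabat TV^(γ−1) is constant, so T₂ = T₁ (V₁/V₂)^(γ−1).
γ = 7/5 for a diatomic ideal gas, so γ−1 = 2/5.
T₂ = 410 × (1/14.7)^(2/5) = 139.9 K.
Q = 0, so ΔU = W_on_gas = nCᵥΔT with Cᵥ = R/(γ−1) = 20.79 J/(mol·K).
ΔU = 0.0417 × 20.79 × (139.9 − 410) = -234.1 J.

ΔU ≈ -234 J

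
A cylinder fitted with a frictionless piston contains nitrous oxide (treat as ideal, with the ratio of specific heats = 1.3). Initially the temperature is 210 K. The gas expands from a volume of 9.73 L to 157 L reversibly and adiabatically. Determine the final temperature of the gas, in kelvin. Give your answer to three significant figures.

T₂ ≈ 91.2 K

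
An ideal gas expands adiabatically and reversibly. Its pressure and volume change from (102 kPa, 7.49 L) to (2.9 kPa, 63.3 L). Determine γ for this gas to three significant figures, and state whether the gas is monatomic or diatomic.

γ ≈ 1.67; monatomic

PV^γ = const ⇒ γ = ln(P₂/P₁) / ln(V₁/V₂).
γ = ln(2.9/102) / ln(7.49/63.3) = 1.668.
γ ≈ 1.67 is close to 5/3, so the gas is monatomic.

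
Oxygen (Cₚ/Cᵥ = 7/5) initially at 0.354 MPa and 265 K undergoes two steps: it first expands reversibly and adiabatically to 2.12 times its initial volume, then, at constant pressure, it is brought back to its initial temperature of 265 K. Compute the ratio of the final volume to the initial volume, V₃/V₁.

Adiabatic step: V₂/V₁ = 2.12; T₂ = T₁·(1/2.12)^(2/5) = 196.2 K.
Isobaric step: V₃/V₂ = T₃/T₂ = 265/196.2.
V₃/V₁ = (V₂/V₁)(V₃/V₂) = 2.12 × (265/196.2) = 2.863.

V₃/V₁ ≈ 2.86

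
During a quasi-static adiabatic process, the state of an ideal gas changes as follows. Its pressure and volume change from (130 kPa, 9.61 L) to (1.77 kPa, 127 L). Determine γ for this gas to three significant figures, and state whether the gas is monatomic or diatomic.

PV^γ = const ⇒ γ = ln(P₂/P₁) / ln(V₁/V₂).
γ = ln(1.77/130) / ln(9.61/127) = 1.664.
γ ≈ 1.66 is close to 5/3, so the gas is monatomic.

γ ≈ 1.66; monatomic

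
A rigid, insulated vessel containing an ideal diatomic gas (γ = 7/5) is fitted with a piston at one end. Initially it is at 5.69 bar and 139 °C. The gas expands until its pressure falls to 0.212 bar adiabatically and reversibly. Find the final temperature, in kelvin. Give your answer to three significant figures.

T₂ ≈ 161 K

Adiabatic: T₂/T₁ = (P₂/P₁)^((γ−1)/γ).
T₁ = 139 °C = 412.1 K.
T₂ = 412.1 × (0.212/5.69)^(2/7) = 161 K.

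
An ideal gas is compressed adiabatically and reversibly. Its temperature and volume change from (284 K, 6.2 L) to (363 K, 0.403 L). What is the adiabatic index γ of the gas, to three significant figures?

TV^(γ−1) = const ⇒ γ − 1 = ln(T₂/T₁) / ln(V₁/V₂).
γ = 1 + ln(363/284) / ln(6.2/0.403) = 1.09.

γ ≈ 1.09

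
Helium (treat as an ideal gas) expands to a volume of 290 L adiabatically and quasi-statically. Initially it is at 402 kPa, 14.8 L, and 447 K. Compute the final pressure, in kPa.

P₂ ≈ 2.82 kPa

Since PV^γ is constant along a reversible adiabat, P₂ = P₁ (V₁/V₂)^γ.
γ = 5/3 for a monatomic ideal gas.
P₂ = 402 × (14.8/290)^(5/3) = 2.823 kPa.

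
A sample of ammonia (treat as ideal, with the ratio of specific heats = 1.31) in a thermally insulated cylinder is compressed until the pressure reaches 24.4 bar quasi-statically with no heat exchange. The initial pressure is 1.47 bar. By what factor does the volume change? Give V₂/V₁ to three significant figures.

V₂/V₁ ≈ 0.117

From PV^γ = const, V₂/V₁ = (P₁/P₂)^(1/γ).
V₂/V₁ = (1.47/24.4)^(0.763) = 0.1171.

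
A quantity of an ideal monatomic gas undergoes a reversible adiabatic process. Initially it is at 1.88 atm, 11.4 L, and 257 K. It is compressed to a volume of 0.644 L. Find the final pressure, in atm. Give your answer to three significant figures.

Since PV^γ is constant along a reversible adiabat, P₂ = P₁ (V₁/V₂)^γ.
γ = 5/3 for a monatomic ideal gas.
P₂ = 1.88 × (11.4/0.644)^(5/3) = 226 atm.

P₂ ≈ 226 atm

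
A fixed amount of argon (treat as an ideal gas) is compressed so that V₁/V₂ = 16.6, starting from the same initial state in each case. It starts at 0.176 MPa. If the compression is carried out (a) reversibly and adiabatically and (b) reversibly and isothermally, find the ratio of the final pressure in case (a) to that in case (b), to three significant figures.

P_adiabatic / P_isothermal ≈ 6.51

For a monatomic ideal gas γ = 5/3.
Isothermal: P_b = P₁(V₁/V₂) = 0.176×16.6.
Adiabatic: P_a = P₁(V₁/V₂)^γ = 0.176×16.6^(5/3).
P_a/P_b = (V₁/V₂)^(γ−1) = 16.6^(2/3) = 6.507.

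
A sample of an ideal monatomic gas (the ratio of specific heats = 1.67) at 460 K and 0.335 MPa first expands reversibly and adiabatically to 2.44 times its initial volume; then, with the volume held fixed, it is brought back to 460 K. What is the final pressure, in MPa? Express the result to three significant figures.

P₃ ≈ 0.137 MPa

Adiabatic step (PV^γ = const): P₂ = 0.335×(1/2.44)^(1.67) = 0.07553 MPa; T₂ = 460×(1/2.44)^(0.67) = 253.1 K.
Isochoric: P₃ = P₂(T₃/T₂) = 0.07553 × (460/253.1) = 0.1373 MPa.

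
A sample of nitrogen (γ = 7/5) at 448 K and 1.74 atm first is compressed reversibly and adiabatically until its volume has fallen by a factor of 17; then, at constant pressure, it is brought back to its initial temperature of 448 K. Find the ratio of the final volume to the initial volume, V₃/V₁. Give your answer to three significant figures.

V₃/V₁ ≈ 0.0189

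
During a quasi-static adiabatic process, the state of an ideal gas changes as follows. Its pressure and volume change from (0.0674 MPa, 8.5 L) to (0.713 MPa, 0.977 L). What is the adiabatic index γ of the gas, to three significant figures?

γ ≈ 1.09

PV^γ = const ⇒ γ = ln(P₂/P₁) / ln(V₁/V₂).
γ = ln(0.713/0.0674) / ln(8.5/0.977) = 1.09.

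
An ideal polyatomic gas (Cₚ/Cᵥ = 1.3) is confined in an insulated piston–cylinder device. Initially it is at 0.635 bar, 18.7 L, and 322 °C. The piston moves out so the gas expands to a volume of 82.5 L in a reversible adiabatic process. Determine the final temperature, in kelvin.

For a reversible adiabat TV^(γ−1) is constant, so T₂ = T₁ (V₁/V₂)^(γ−1).
T₁ = 322 °C = 595.1 K.
T₂ = 595.1 × (18.7/82.5)^(0.3) = 381.3 K.

T₂ ≈ 381 K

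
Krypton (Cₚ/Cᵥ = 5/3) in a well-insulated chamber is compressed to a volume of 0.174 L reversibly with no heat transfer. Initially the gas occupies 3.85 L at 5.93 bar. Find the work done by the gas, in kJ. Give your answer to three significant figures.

W ≈ -23.6 kJ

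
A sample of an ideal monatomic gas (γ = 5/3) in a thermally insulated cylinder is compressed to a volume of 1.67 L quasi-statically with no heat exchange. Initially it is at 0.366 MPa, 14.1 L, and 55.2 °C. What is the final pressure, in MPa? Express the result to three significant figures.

P₂ ≈ 12.8 MPa

Since PV^γ is constant along a reversible adiabat, P₂ = P₁ (V₁/V₂)^γ.
P₂ = 0.366 × (14.1/1.67)^(5/3) = 12.81 MPa.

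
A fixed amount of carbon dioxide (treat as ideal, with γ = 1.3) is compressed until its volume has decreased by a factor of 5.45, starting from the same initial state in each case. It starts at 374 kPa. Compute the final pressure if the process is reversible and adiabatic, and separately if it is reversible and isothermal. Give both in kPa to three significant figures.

Isothermal: P₂ = P₁(V₁/V₂) = 374×5.45 = 2038 kPa.
Adiabatic: P₂ = P₁(V₁/V₂)^γ = 374×5.45^(1.3) = 3390 kPa.

adiabatic: 3390 kPa; isothermal: 2040 kPa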